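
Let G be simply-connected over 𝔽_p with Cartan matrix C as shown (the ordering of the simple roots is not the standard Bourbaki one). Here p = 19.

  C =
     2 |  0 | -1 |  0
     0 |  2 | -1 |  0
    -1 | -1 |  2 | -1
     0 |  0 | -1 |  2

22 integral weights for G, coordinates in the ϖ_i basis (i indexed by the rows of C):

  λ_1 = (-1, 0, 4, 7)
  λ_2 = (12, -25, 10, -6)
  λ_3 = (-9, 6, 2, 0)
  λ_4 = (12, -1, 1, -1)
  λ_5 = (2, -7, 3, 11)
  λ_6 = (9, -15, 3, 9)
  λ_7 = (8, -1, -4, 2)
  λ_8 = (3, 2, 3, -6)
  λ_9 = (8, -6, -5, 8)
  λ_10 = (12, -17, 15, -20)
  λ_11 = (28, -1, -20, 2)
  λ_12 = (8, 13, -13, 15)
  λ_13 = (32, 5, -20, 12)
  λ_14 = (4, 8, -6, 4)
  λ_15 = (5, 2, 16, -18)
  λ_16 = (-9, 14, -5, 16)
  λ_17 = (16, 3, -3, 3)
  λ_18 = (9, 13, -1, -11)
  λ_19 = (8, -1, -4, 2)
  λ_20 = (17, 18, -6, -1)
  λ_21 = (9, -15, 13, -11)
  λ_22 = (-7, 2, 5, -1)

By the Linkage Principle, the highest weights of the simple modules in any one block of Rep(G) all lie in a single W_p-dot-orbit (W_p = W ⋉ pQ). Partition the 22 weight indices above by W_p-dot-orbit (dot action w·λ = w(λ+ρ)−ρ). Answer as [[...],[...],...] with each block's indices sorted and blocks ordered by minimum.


C ↔ D_4 under row/col permutation; |W(D_4)| = 192.

λ_j+ρ reflected into Ā_19 (⟨·,θ^∨⟩≤19); 4-tuples as given:

  [1] (0, 1, 5, 8)
  [2] (0, 1, 5, 8)
  [3] (3, 2, 1, 4)
  [4] (13, 0, 2, 0)
  [5] (1, 4, 2, 10)
  [6] (0, 4, 5, 0)
  [7] (6, 3, 0, 0)
  [8] (3, 2, 1, 4)
  [9] (0, 4, 5, 0)
  [10] (6, 3, 0, 0)
  [11] (6, 3, 0, 0)
  [12] (3, 2, 1, 4)
  [13] (0, 1, 5, 8)
  [14] (0, 4, 5, 0)
  [15] (1, 4, 2, 10)
  [16] (3, 2, 1, 4)
  [17] (13, 0, 2, 0)
  [18] (0, 4, 5, 0)
  [19] (6, 3, 0, 0)
  [20] (0, 1, 5, 8)
  [21] (0, 4, 5, 0)
  [22] (6, 3, 0, 0)

6 distinct reps among the 22 weights ⇒ 6 W_19-linkage classes:

[[1, 2, 13, 20], [3, 8, 12, 16], [4, 17], [5, 15], [6, 9, 14, 18, 21], [7, 10, 11, 19, 22]]


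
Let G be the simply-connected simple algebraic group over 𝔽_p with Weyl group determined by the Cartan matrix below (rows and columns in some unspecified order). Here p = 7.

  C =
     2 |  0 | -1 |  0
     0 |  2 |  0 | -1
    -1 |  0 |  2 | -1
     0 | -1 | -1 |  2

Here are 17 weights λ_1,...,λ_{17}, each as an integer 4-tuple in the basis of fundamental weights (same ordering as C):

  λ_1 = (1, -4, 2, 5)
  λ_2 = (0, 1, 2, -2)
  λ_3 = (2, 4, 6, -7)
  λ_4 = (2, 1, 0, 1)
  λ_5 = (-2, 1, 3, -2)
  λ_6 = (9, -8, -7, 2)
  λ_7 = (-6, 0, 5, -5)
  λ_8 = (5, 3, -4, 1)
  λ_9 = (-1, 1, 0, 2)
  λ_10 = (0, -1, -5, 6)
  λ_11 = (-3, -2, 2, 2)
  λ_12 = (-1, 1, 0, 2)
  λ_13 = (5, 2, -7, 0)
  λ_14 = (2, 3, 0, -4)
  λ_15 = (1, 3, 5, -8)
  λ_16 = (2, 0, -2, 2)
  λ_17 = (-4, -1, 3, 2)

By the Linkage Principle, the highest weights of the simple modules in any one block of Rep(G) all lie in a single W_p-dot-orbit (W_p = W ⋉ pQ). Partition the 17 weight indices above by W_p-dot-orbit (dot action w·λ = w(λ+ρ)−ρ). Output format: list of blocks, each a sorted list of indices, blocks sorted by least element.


Type A_4, rank 4, |W|=120; reorder rows/cols to standard.

Folding the 17 weights λ_j+ρ into Ā_7 (reps in the given 4-coord order):

    [1] (2, 1, 1, 2)
    [2] (1, 1, 2, 1)
    [3] (0, 2, 1, 3)
    [4] (2, 1, 1, 2)
    [5] (1, 1, 2, 1)
    [6] (3, 0, 1, 3)
    [7] (2, 1, 1, 2)
    [8] (1, 1, 2, 1)
    [9] (0, 2, 1, 3)
    [10] (3, 0, 1, 3)
    [11] (2, 1, 1, 2)
    [12] (0, 2, 1, 3)
    [13] (0, 2, 1, 3)
    [14] (1, 1, 2, 1)
    [15] (0, 2, 1, 3)
    [16] (2, 1, 1, 2)
    [17] (3, 0, 1, 3)

Grouping the 17 weights by Ā_7-representative: 4 linkage classes.

[[1, 4, 7, 11, 16], [2, 5, 8, 14], [3, 9, 12, 13, 15], [6, 10, 17]]


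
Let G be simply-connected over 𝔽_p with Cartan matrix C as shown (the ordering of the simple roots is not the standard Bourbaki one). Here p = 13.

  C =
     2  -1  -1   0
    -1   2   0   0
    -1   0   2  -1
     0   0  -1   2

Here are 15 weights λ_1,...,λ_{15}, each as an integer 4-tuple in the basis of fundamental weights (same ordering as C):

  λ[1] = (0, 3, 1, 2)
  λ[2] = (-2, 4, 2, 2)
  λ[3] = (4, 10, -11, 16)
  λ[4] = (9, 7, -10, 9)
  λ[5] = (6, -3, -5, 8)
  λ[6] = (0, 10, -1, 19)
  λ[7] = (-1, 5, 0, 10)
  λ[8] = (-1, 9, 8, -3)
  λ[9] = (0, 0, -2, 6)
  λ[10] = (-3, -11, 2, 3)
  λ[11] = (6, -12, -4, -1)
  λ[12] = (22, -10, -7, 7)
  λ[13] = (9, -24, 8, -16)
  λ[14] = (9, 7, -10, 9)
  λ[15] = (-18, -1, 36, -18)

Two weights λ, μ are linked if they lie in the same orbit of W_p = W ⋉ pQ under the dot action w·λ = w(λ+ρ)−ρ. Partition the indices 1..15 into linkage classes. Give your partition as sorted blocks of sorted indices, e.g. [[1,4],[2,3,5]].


C ↔ A_4 under row/col permutation; |W(A_4)| = 120.

Folding the 15 weights λ_j+ρ into Ā_13 (reps in the given 4-coord order):

  1: (1, 4, 2, 3);  2: (1, 4, 2, 3);  3: (1, 4, 2, 3);  4: (1, 2, 4, 5);  5: (1, 2, 4, 5);  6: (0, 1, 1, 6);  7: (0, 1, 1, 6);  8: (0, 4, 3, 4);  9: (0, 1, 1, 6);  10: (1, 2, 4, 5);  11: (0, 4, 3, 4);  12: (1, 2, 4, 5);  13: (0, 4, 3, 4);  14: (1, 2, 4, 5);  15: (0, 4, 3, 4)

4 distinct reps among the 15 weights ⇒ 4 W_13-linkage classes:

[[1, 2, 3], [4, 5, 10, 12, 14], [6, 7, 9], [8, 11, 13, 15]]


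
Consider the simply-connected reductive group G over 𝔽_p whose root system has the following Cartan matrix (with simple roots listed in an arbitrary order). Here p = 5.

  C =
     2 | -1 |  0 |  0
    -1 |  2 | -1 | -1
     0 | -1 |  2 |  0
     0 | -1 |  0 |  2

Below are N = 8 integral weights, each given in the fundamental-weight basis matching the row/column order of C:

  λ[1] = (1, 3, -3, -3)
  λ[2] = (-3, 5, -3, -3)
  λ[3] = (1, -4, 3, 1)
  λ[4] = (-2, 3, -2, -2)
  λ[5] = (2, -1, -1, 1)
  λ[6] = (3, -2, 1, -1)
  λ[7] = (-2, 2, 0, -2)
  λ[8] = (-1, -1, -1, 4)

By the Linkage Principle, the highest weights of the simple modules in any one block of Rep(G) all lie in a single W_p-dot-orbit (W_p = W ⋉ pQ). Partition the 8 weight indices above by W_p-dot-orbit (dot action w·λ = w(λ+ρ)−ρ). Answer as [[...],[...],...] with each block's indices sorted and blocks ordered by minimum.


Dynkin diagram of C (from the 6 off-diagonal −1 entries): D_4.

Each λ_j+ρ reduced to Ā_5; 4-tuples below use C's row order:

  [1] (1, 1, 1, 1)
  [2] (1, 1, 1, 1)
  [3] (1, 1, 1, 1)
  [4] (1, 1, 1, 1)
  [5] (3, 0, 0, 2)
  [6] (3, 0, 1, 1)
  [7] (1, 1, 1, 1)
  [8] (0, 0, 0, 5)

Partition of {1..8} into 4 W_5-dot-orbits:

[[1, 2, 3, 4, 7], [5], [6], [8]]


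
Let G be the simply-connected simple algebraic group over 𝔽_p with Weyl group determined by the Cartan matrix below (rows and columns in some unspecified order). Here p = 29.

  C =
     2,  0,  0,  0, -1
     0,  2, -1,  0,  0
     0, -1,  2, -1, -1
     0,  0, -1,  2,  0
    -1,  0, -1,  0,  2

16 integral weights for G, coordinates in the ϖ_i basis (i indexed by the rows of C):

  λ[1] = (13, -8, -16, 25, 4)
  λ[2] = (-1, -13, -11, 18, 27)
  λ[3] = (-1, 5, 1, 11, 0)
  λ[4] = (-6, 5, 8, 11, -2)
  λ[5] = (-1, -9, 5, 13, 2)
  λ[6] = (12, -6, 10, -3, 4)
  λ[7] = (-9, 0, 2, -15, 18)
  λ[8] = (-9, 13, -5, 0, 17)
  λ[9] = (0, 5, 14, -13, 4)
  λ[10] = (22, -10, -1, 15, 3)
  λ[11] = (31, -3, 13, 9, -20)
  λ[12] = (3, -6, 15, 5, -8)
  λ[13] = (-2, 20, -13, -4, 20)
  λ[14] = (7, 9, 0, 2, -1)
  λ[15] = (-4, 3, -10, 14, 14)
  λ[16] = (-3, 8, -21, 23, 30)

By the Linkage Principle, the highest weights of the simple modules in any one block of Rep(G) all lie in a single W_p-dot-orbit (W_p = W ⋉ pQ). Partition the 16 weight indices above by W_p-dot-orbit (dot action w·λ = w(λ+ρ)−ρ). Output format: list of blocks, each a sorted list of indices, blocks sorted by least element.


D_5 Cartan matrix, 5 simple roots permuted; ρ=(1,1,1,1,1).

Alcove-folded reps (p=29, 16 weights, presented ϖ-order):

    [1] (3, 5, 4, 6, 3)
    [2] (8, 10, 1, 3, 0)
    [3] (0, 6, 2, 12, 1)
    [4] (0, 6, 2, 12, 1)
    [5] (0, 6, 2, 12, 1)
    [6] (9, 5, 0, 2, 4)
    [7] (8, 10, 1, 3, 0)
    [8] (8, 10, 1, 3, 0)
    [9] (0, 6, 2, 12, 1)
    [10] (9, 5, 0, 2, 4)
    [11] (5, 1, 2, 3, 2)
    [12] (3, 5, 4, 6, 3)
    [13] (0, 6, 2, 12, 1)
    [14] (8, 10, 1, 3, 0)
    [15] (3, 5, 4, 6, 3)
    [16] (9, 5, 0, 2, 4)

5 distinct reps among the 16 weights ⇒ 5 W_29-linkage classes:

[[1, 12, 15], [2, 7, 8, 14], [3, 4, 5, 9, 13], [6, 10, 16], [11]]


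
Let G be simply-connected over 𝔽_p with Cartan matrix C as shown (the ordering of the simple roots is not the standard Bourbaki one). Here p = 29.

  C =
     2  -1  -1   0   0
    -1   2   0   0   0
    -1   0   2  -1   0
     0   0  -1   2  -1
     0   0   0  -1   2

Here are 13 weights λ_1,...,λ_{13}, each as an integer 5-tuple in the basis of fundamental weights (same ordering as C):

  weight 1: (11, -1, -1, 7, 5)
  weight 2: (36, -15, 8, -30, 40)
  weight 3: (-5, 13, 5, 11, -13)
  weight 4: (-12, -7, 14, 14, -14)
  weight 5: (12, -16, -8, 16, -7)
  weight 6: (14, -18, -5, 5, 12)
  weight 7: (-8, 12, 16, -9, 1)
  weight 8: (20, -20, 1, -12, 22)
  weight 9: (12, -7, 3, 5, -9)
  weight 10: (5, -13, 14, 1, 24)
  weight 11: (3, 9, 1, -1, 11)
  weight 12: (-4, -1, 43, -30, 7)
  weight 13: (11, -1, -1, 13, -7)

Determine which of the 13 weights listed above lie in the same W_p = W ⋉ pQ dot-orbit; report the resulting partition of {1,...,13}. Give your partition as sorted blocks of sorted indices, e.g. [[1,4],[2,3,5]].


Type A_5, rank 5, |W|=720; reorder rows/cols to standard.

W_29-reps of the 13 weights in Ā_29 (same 5-coord order as C):

  λ_1+ρ ↦ (12, 0, 0, 8, 6)
  λ_2+ρ ↦ (12, 0, 0, 8, 6)
  λ_3+ρ ↦ (4, 10, 2, 0, 12)
  λ_4+ρ ↦ (4, 10, 2, 0, 12)
  λ_5+ρ ↦ (7, 6, 2, 2, 6)
  λ_6+ρ ↦ (4, 10, 2, 0, 12)
  λ_7+ρ ↦ (7, 6, 2, 2, 6)
  λ_8+ρ ↦ (7, 6, 2, 2, 6)
  λ_9+ρ ↦ (7, 6, 2, 2, 6)
  λ_10+ρ ↦ (7, 6, 2, 2, 6)
  λ_11+ρ ↦ (4, 10, 2, 0, 12)
  λ_12+ρ ↦ (12, 0, 0, 8, 6)
  λ_13+ρ ↦ (12, 0, 0, 8, 6)

The 13 indices split into 3 linkage classes (same alcove rep ⇔ same W_29-dot-orbit):

[[1, 2, 12, 13], [3, 4, 6, 11], [5, 7, 8, 9, 10]]


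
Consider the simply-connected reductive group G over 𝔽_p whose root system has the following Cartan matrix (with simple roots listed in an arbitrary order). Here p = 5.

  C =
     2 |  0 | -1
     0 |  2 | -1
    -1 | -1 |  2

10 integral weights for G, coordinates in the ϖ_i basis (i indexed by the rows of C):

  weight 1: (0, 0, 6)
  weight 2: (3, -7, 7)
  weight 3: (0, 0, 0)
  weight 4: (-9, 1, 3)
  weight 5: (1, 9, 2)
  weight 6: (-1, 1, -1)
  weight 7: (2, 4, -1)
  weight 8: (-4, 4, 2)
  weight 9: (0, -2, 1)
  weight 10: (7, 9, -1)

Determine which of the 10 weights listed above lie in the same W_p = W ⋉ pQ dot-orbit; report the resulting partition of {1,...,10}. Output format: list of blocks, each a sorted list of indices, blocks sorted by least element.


Root system A_3: the 3×3 matrix C matches after relabeling.

Each λ_j+ρ reduced to Ā_5; 3-tuples below use C's row order:

  λ_1 → (1, 1, 1);  λ_2 → (1, 1, 1);  λ_3 → (1, 1, 1);  λ_4 → (1, 1, 1);  λ_5 → (0, 2, 0);  λ_6 → (0, 2, 0);  λ_7 → (0, 2, 0);  λ_8 → (0, 2, 0);  λ_9 → (1, 1, 1);  λ_10 → (0, 2, 0)

These 10 weights hit 2 W_5-dot-orbits; sizes (5, 5):

[[1, 2, 3, 4, 9], [5, 6, 7, 8, 10]]


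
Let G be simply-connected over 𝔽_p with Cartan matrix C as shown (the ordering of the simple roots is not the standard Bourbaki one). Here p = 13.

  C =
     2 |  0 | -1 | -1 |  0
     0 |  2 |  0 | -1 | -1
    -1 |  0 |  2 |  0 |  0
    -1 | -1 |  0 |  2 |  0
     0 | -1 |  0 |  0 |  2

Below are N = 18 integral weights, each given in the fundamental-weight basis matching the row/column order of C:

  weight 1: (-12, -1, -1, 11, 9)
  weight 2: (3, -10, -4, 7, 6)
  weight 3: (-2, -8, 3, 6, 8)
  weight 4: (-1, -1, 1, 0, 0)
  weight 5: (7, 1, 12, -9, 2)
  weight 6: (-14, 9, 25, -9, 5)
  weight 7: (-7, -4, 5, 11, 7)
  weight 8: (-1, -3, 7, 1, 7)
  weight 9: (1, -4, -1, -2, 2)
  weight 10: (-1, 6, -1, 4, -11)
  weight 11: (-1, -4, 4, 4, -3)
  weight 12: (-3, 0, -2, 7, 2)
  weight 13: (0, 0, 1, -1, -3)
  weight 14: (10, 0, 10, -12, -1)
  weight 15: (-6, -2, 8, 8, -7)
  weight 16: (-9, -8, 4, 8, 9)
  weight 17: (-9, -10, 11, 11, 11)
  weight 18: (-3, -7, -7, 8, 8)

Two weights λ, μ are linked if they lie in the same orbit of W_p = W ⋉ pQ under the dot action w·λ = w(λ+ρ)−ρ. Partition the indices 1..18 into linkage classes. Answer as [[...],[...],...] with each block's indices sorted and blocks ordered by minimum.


C ↔ A_5 under row/col permutation; |W(A_5)| = 720.

Ā_13 reps of the 18 weights (A_5, coords as presented):

  [1] (0, 0, 2, 1, 1) · [2] (0, 6, 3, 1, 2) · [3] (0, 6, 3, 1, 2) · [4] (0, 0, 2, 1, 1) · [5] (0, 2, 5, 0, 3) · [6] (0, 2, 5, 0, 3) · [7] (2, 3, 4, 3, 1) · [8] (0, 2, 5, 0, 3) · [9] (0, 0, 2, 1, 1) · [10] (0, 3, 0, 2, 7) · [11] (0, 2, 5, 0, 3) · [12] (1, 1, 2, 5, 3) · [13] (0, 0, 2, 1, 1) · [14] (0, 0, 2, 1, 1) · [15] (2, 3, 4, 3, 1) · [16] (1, 1, 2, 5, 3) · [17] (1, 1, 2, 5, 3) · [18] (1, 1, 2, 5, 3)

Linkage partition of the 18 weights (6 classes, p=13):

[[1, 4, 9, 13, 14], [2, 3], [5, 6, 8, 11], [7, 15], [10], [12, 16, 17, 18]]


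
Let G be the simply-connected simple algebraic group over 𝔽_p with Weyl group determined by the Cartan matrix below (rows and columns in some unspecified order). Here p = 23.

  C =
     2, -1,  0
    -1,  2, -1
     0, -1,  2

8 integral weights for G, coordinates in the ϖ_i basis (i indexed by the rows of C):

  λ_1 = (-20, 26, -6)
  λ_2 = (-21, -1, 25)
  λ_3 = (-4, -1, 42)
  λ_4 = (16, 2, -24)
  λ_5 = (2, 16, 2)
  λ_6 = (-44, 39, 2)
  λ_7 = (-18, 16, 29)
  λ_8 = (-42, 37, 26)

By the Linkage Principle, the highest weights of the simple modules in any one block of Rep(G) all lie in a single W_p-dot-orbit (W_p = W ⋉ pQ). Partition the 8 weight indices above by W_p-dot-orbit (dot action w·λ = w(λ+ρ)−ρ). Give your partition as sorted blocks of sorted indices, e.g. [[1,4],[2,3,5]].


Type A_3, rank 3, |W|=24; reorder rows/cols to standard.

Each λ_j+ρ reduced to Ā_23; 3-tuples below use C's row order:

    λ_1+ρ ↦ (15, 3, 1)
    λ_2+ρ ↦ (3, 17, 3)
    λ_3+ρ ↦ (3, 17, 3)
    λ_4+ρ ↦ (3, 17, 3)
    λ_5+ρ ↦ (3, 17, 3)
    λ_6+ρ ↦ (3, 17, 3)
    λ_7+ρ ↦ (0, 6, 1)
    λ_8+ρ ↦ (15, 3, 1)

Partition of {1..8} into 3 W_23-dot-orbits:

[[1, 8], [2, 3, 4, 5, 6], [7]]


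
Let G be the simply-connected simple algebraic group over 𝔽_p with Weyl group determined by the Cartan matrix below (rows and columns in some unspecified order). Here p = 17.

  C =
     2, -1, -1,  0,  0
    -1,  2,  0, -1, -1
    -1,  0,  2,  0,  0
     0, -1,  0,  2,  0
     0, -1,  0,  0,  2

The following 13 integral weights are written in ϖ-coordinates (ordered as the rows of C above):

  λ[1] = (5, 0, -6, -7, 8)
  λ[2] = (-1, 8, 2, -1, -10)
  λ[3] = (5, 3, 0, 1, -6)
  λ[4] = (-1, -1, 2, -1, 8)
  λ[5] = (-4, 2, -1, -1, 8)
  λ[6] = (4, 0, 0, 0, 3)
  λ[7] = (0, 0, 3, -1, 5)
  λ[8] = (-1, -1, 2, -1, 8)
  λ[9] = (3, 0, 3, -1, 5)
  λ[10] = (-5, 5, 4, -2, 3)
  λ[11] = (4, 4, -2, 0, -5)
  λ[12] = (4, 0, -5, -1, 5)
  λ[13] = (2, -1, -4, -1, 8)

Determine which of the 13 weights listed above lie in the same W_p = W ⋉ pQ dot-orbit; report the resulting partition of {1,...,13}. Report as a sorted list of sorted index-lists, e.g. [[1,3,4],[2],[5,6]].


C ↔ D_5 under row/col permutation; |W(D_5)| = 1920.

W_17-reps of the 13 weights in Ā_17 (same 5-coord order as C):

  [1] (4, 1, 1, 1, 4)
  [2] (0, 0, 3, 0, 9)
  [3] (4, 1, 1, 1, 4)
  [4] (0, 0, 3, 0, 9)
  [5] (0, 0, 3, 0, 9)
  [6] (4, 1, 1, 1, 4)
  [7] (1, 1, 4, 0, 6)
  [8] (0, 0, 3, 0, 9)
  [9] (1, 1, 4, 0, 6)
  [10] (4, 1, 1, 1, 4)
  [11] (4, 1, 1, 1, 4)
  [12] (1, 1, 4, 0, 6)
  [13] (0, 0, 3, 0, 9)

3 distinct reps among the 13 weights ⇒ 3 W_17-linkage classes:

[[1, 3, 6, 10, 11], [2, 4, 5, 8, 13], [7, 9, 12]]


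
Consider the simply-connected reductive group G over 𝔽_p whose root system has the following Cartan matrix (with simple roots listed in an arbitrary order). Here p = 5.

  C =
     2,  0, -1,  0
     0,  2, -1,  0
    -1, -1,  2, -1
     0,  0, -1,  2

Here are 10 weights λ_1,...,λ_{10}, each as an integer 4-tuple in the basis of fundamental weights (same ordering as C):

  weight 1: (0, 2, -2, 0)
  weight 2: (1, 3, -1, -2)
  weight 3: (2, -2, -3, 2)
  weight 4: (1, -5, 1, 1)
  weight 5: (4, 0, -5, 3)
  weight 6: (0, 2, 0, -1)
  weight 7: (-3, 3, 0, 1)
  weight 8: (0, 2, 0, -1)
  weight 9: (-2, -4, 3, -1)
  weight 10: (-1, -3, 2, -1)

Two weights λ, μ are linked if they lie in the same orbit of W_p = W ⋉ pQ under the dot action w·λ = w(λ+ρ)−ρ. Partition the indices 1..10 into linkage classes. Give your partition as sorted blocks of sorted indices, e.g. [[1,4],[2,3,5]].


Type D_4, rank 4, |W|=192; reorder rows/cols to standard.

Each λ_j+ρ reduced to Ā_5; 4-tuples below use C's row order:

    λ_1 → (0, 2, 1, 0)
    λ_2 → (1, 3, 0, 0)
    λ_3 → (0, 2, 1, 0)
    λ_4 → (0, 2, 1, 0)
    λ_5 → (1, 3, 0, 0)
    λ_6 → (1, 3, 0, 0)
    λ_7 → (0, 2, 1, 0)
    λ_8 → (1, 3, 0, 0)
    λ_9 → (1, 3, 0, 0)
    λ_10 → (0, 2, 1, 0)

2 distinct reps among the 10 weights ⇒ 2 W_5-linkage classes:

[[1, 3, 4, 7, 10], [2, 5, 6, 8, 9]]


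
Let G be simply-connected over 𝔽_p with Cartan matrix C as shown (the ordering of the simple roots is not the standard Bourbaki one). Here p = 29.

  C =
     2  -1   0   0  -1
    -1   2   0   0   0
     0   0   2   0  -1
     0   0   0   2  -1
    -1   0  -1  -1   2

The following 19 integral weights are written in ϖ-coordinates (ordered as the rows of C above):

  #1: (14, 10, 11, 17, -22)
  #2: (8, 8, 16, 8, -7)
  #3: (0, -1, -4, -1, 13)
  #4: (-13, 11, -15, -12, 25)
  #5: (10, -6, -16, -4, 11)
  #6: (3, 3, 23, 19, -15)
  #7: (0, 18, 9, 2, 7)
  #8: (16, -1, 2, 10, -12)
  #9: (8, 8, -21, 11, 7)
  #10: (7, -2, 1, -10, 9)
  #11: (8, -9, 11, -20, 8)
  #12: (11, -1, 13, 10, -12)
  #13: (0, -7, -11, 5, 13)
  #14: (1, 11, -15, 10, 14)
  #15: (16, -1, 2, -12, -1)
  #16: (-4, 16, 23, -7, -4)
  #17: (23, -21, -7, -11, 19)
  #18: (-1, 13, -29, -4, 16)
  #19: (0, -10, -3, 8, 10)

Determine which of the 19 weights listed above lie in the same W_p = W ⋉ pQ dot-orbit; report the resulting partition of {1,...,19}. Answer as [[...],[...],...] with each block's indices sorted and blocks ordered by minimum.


Dynkin diagram of C (from the 8 off-diagonal −1 entries): D_5.

λ_j+ρ reflected into Ā_29 (⟨·,θ^∨⟩≤29); 5-tuples as given:

    λ_1+ρ ↦ (0, 5, 9, 3, 3)
    λ_2+ρ ↦ (6, 0, 8, 0, 3)
    λ_3+ρ ↦ (1, 0, 3, 0, 11)
    λ_4+ρ ↦ (1, 0, 3, 0, 11)
    λ_5+ρ ↦ (0, 5, 9, 3, 3)
    λ_6+ρ ↦ (4, 1, 9, 5, 1)
    λ_7+ρ ↦ (7, 1, 2, 9, 1)
    λ_8+ρ ↦ (6, 0, 8, 0, 3)
    λ_9+ρ ↦ (6, 0, 8, 0, 3)
    λ_10+ρ ↦ (7, 1, 2, 9, 1)
    λ_11+ρ ↦ (7, 1, 2, 9, 1)
    λ_12+ρ ↦ (1, 0, 3, 0, 11)
    λ_13+ρ ↦ (4, 1, 9, 5, 1)
    λ_14+ρ ↦ (1, 0, 3, 0, 11)
    λ_15+ρ ↦ (6, 0, 8, 0, 3)
    λ_16+ρ ↦ (0, 5, 9, 3, 3)
    λ_17+ρ ↦ (4, 1, 9, 5, 1)
    λ_18+ρ ↦ (1, 0, 3, 0, 11)
    λ_19+ρ ↦ (7, 1, 2, 9, 1)

The 19 indices split into 5 linkage classes (same alcove rep ⇔ same W_29-dot-orbit):

[[1, 5, 16], [2, 8, 9, 15], [3, 4, 12, 14, 18], [6, 13, 17], [7, 10, 11, 19]]


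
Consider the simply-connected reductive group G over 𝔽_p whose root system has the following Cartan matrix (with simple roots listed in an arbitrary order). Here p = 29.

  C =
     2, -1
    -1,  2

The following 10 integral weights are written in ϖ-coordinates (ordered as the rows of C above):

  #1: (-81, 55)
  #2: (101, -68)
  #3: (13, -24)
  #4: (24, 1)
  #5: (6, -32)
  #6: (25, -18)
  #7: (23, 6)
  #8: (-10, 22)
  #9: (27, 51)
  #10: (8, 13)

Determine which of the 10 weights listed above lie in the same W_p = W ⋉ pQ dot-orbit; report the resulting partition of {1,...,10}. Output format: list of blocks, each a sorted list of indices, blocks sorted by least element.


A_2 Cartan matrix, 2 simple roots permuted; ρ=(1,1).

W_29-reps of the 10 weights in Ā_29 (same 2-coord order as C):

    1: (22, 5)
    2: (9, 14)
    3: (9, 14)
    4: (25, 2)
    5: (22, 5)
    6: (9, 17)
    7: (22, 5)
    8: (9, 14)
    9: (1, 22)
    10: (9, 14)

The 10 indices split into 5 linkage classes (same alcove rep ⇔ same W_29-dot-orbit):

[[1, 5, 7], [2, 3, 8, 10], [4], [6], [9]]


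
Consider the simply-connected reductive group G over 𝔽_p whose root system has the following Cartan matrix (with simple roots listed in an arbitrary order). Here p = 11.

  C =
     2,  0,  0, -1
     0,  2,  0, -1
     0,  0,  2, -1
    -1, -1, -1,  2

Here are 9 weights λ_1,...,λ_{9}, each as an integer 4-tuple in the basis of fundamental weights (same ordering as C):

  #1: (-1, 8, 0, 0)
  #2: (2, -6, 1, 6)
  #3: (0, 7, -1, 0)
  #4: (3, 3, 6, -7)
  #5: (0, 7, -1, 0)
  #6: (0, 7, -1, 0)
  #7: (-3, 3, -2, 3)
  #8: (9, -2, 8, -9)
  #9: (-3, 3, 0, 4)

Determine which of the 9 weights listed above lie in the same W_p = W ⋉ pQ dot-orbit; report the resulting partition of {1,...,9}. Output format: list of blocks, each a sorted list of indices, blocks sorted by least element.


C ↔ D_4 under row/col permutation; |W(D_4)| = 192.

Each λ_j+ρ reduced to Ā_11; 4-tuples below use C's row order:

  [1] (0, 9, 1, 0);  [2] (2, 4, 1, 1);  [3] (1, 8, 0, 1);  [4] (2, 2, 1, 2);  [5] (1, 8, 0, 1);  [6] (1, 8, 0, 1);  [7] (2, 4, 1, 1);  [8] (1, 8, 0, 1);  [9] (2, 4, 1, 1)

Partition of {1..9} into 4 W_11-dot-orbits:

[[1], [2, 7, 9], [3, 5, 6, 8], [4]]


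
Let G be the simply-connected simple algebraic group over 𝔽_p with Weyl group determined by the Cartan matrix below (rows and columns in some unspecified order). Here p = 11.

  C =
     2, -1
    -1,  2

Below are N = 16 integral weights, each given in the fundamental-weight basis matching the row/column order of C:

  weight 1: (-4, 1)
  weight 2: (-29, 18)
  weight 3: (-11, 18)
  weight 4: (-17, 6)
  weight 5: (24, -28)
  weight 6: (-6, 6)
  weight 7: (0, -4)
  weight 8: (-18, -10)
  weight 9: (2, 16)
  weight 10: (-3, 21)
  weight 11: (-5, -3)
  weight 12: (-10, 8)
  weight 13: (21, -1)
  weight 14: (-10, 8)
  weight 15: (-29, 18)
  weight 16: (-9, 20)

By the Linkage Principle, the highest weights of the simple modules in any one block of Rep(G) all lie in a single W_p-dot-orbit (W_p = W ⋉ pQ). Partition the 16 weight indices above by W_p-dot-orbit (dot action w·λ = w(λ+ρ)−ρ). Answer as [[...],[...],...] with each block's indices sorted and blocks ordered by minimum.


Cartan matrix: type A_2 (|W|=6); un-permuting the 2 rows.

Ā_11 reps of the 16 weights (A_2, coords as presented):

  λ_1+ρ ↦ (2, 1);  λ_2+ρ ↦ (6, 2);  λ_3+ρ ↦ (2, 1);  λ_4+ρ ↦ (2, 4);  λ_5+ρ ↦ (6, 2);  λ_6+ρ ↦ (5, 2);  λ_7+ρ ↦ (2, 1);  λ_8+ρ ↦ (2, 4);  λ_9+ρ ↦ (6, 2);  λ_10+ρ ↦ (9, 0);  λ_11+ρ ↦ (2, 4);  λ_12+ρ ↦ (9, 0);  λ_13+ρ ↦ (0, 11);  λ_14+ρ ↦ (9, 0);  λ_15+ρ ↦ (6, 2);  λ_16+ρ ↦ (2, 1)

The 16 indices split into 6 linkage classes (same alcove rep ⇔ same W_11-dot-orbit):

[[1, 3, 7, 16], [2, 5, 9, 15], [4, 8, 11], [6], [10, 12, 14], [13]]


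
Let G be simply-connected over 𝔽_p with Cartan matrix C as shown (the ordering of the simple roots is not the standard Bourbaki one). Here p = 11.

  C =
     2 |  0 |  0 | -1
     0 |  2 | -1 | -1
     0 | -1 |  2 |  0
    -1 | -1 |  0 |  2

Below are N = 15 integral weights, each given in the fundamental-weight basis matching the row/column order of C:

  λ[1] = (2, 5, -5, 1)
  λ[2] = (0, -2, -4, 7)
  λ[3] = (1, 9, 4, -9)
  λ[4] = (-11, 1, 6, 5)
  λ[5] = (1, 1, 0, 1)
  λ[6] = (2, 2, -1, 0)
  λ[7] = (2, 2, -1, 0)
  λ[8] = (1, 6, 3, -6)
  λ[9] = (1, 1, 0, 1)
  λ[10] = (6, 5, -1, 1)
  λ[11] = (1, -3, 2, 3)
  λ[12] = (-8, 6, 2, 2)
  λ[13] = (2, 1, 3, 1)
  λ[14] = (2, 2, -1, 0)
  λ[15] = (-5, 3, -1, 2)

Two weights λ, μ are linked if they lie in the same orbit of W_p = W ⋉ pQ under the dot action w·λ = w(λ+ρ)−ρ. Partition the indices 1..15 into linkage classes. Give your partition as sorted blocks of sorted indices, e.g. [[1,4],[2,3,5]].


Type A_4, rank 4, |W|=120; reorder rows/cols to standard.

Each λ_j+ρ reduced to Ā_11; 4-tuples below use C's row order:

    [1] (3, 2, 4, 2)
    [2] (1, 3, 1, 4)
    [3] (2, 2, 1, 2)
    [4] (2, 2, 1, 2)
    [5] (2, 2, 1, 2)
    [6] (3, 3, 0, 1)
    [7] (3, 3, 0, 1)
    [8] (3, 2, 4, 2)
    [9] (2, 2, 1, 2)
    [10] (3, 2, 4, 2)
    [11] (2, 2, 1, 2)
    [12] (1, 3, 1, 4)
    [13] (3, 2, 4, 2)
    [14] (3, 3, 0, 1)
    [15] (3, 3, 0, 1)

The 15 indices split into 4 linkage classes (same alcove rep ⇔ same W_11-dot-orbit):

[[1, 8, 10, 13], [2, 12], [3, 4, 5, 9, 11], [6, 7, 14, 15]]


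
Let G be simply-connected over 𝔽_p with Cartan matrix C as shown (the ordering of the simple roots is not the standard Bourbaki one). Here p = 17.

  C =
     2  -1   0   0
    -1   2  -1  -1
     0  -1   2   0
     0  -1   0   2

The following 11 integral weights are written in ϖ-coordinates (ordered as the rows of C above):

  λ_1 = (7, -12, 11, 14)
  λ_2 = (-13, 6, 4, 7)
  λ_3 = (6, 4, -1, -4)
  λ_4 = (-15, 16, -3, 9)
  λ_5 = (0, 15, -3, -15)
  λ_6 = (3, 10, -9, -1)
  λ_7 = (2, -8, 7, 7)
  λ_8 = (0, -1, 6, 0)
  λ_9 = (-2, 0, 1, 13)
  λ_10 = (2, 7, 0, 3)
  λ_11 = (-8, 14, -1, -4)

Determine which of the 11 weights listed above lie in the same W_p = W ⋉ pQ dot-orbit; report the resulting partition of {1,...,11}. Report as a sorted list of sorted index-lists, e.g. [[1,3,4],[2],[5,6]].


Dynkin diagram of C (from the 6 off-diagonal −1 entries): D_4.

Ā_17 reps of the 11 weights (D_4, coords as presented):

  [1] (3, 1, 1, 4);  [2] (7, 2, 0, 3);  [3] (7, 2, 0, 3);  [4] (4, 2, 8, 0);  [5] (1, 0, 2, 14);  [6] (4, 2, 8, 0);  [7] (4, 3, 1, 1);  [8] (1, 0, 7, 1);  [9] (1, 0, 2, 14);  [10] (3, 1, 1, 4);  [11] (7, 2, 0, 3)

The 11 indices split into 6 linkage classes (same alcove rep ⇔ same W_17-dot-orbit):

[[1, 10], [2, 3, 11], [4, 6], [5, 9], [7], [8]]


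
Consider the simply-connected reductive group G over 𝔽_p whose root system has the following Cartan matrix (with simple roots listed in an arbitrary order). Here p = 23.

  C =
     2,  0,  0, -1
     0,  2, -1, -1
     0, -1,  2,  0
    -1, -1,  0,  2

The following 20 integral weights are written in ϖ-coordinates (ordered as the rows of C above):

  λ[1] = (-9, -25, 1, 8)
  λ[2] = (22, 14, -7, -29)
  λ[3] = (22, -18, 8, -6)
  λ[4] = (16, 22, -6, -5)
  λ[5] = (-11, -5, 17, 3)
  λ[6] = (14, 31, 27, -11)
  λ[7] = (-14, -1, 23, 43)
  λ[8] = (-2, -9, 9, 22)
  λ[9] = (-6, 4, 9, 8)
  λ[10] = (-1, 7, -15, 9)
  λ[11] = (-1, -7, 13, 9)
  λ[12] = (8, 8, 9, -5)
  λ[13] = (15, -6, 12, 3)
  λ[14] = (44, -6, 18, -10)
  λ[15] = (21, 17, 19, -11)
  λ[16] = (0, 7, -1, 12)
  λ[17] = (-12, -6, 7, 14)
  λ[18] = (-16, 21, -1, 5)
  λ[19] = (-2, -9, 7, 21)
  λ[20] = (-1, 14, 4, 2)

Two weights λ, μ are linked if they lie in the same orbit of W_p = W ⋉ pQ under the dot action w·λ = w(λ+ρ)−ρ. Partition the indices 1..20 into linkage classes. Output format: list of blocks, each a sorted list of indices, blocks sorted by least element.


Dynkin diagram of C (from the 6 off-diagonal −1 entries): A_4.

Each λ_j+ρ reduced to Ā_23; 4-tuples below use C's row order:

  λ_1 → (1, 8, 0, 13);  λ_2 → (0, 6, 8, 4);  λ_3 → (1, 8, 5, 9);  λ_4 → (0, 6, 8, 4);  λ_5 → (0, 6, 8, 4);  λ_6 → (4, 5, 9, 4);  λ_7 → (1, 8, 0, 13);  λ_8 → (1, 8, 0, 13);  λ_9 → (4, 5, 9, 4);  λ_10 → (0, 6, 8, 4);  λ_11 → (0, 6, 8, 4);  λ_12 → (4, 5, 9, 4);  λ_13 → (10, 4, 3, 1);  λ_14 → (4, 5, 9, 4);  λ_15 → (10, 4, 3, 1);  λ_16 → (1, 8, 0, 13);  λ_17 → (10, 4, 3, 1);  λ_18 → (1, 8, 5, 9);  λ_19 → (1, 8, 0, 13);  λ_20 → (0, 15, 5, 3)

The 20 indices split into 6 linkage classes (same alcove rep ⇔ same W_23-dot-orbit):

[[1, 7, 8, 16, 19], [2, 4, 5, 10, 11], [3, 18], [6, 9, 12, 14], [13, 15, 17], [20]]


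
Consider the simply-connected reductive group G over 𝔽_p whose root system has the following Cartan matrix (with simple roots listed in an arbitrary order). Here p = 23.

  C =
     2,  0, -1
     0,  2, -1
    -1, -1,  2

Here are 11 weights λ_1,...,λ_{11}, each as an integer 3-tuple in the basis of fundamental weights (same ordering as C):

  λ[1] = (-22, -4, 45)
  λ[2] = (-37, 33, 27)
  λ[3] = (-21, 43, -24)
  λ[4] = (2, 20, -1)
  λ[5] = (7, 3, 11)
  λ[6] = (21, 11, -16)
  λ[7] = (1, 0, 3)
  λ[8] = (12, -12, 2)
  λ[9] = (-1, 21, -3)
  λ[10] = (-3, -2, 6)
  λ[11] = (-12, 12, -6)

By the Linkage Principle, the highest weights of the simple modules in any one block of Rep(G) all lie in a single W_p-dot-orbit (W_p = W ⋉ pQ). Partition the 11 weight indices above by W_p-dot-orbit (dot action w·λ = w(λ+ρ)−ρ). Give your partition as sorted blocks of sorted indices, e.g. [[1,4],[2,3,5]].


Dynkin diagram of C (from the 4 off-diagonal −1 entries): A_3.

W_23-reps of the 11 weights in Ā_23 (same 3-coord order as C):

  [1] (2, 20, 0)
  [2] (5, 3, 8)
  [3] (2, 20, 0)
  [4] (2, 20, 0)
  [5] (7, 3, 12)
  [6] (7, 3, 12)
  [7] (2, 1, 4)
  [8] (5, 3, 8)
  [9] (2, 20, 0)
  [10] (2, 1, 4)
  [11] (5, 3, 8)

Linkage partition of the 11 weights (4 classes, p=23):

[[1, 3, 4, 9], [2, 8, 11], [5, 6], [7, 10]]


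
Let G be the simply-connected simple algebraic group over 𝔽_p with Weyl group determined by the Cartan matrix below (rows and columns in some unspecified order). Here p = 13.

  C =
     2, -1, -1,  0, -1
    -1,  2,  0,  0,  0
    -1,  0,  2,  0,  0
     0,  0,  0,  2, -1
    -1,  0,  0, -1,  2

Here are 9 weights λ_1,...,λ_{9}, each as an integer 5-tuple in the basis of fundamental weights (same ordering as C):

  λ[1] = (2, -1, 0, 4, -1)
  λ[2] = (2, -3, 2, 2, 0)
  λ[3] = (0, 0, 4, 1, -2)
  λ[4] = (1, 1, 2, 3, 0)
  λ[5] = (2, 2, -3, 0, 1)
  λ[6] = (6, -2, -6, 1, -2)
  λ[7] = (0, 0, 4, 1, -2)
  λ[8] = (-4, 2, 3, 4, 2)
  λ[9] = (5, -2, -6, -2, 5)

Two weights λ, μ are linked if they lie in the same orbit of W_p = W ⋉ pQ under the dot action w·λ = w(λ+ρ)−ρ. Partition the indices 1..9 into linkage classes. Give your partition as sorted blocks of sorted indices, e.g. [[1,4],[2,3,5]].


Dynkin diagram of C (from the 8 off-diagonal −1 entries): D_5.

λ_j+ρ reflected into Ā_13 (⟨·,θ^∨⟩≤13); 5-tuples as given:

  [1] (3, 0, 1, 5, 0)
  [2] (1, 2, 3, 3, 1)
  [3] (0, 1, 5, 1, 1)
  [4] (1, 2, 3, 3, 1)
  [5] (1, 3, 2, 1, 2)
  [6] (0, 1, 5, 1, 1)
  [7] (0, 1, 5, 1, 1)
  [8] (3, 0, 1, 5, 0)
  [9] (0, 1, 5, 1, 1)

Grouping the 9 weights by Ā_13-representative: 4 linkage classes.

[[1, 8], [2, 4], [3, 6, 7, 9], [5]]


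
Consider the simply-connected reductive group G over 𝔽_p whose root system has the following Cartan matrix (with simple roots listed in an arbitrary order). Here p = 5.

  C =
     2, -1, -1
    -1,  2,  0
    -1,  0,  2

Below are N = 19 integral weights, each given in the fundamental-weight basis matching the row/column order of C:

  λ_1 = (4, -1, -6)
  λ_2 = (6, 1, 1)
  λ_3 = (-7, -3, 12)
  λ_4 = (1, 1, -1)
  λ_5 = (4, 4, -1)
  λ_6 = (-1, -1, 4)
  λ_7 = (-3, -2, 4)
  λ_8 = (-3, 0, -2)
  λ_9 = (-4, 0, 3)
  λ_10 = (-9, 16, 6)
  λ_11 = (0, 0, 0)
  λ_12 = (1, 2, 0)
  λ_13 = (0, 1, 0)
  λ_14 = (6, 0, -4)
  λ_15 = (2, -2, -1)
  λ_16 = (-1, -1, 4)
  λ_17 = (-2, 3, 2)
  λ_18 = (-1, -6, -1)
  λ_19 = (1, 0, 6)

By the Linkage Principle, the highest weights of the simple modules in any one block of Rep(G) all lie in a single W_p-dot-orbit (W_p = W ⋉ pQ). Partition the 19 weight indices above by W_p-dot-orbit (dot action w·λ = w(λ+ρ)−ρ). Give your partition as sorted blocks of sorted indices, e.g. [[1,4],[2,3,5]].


C ↔ A_3 under row/col permutation; |W(A_3)| = 24.

λ_j+ρ reflected into Ā_5 (⟨·,θ^∨⟩≤5); 3-tuples as given:

  λ_1 → (0, 0, 5) · λ_2 → (1, 1, 1) · λ_3 → (2, 1, 0) · λ_4 → (2, 2, 0) · λ_5 → (0, 0, 5) · λ_6 → (0, 0, 5) · λ_7 → (1, 2, 2) · λ_8 → (1, 1, 1) · λ_9 → (1, 2, 1) · λ_10 → (1, 1, 1) · λ_11 → (1, 1, 1) · λ_12 → (2, 2, 0) · λ_13 → (1, 2, 1) · λ_14 → (2, 2, 0) · λ_15 → (2, 1, 0) · λ_16 → (0, 0, 5) · λ_17 → (1, 2, 1) · λ_18 → (0, 0, 5) · λ_19 → (2, 2, 0)

The 19 indices split into 6 linkage classes (same alcove rep ⇔ same W_5-dot-orbit):

[[1, 5, 6, 16, 18], [2, 8, 10, 11], [3, 15], [4, 12, 14, 19], [7], [9, 13, 17]]


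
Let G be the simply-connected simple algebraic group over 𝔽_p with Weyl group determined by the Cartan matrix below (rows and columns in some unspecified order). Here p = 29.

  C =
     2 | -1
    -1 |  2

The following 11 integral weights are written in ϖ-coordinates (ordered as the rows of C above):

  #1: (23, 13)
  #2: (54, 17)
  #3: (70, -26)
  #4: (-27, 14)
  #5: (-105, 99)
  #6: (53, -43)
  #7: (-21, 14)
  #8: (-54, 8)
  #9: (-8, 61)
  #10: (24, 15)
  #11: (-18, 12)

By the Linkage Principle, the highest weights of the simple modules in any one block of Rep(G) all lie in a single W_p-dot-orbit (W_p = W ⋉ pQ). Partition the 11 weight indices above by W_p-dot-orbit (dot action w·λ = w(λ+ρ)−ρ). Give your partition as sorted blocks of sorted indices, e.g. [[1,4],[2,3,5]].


Dynkin diagram of C (from the 2 off-diagonal −1 entries): A_2.

W_29-reps of the 11 weights in Ā_29 (same 2-coord order as C):

  λ_1+ρ ↦ (15, 5);  λ_2+ρ ↦ (15, 11);  λ_3+ρ ↦ (13, 4);  λ_4+ρ ↦ (15, 11);  λ_5+ρ ↦ (13, 4);  λ_6+ρ ↦ (13, 4);  λ_7+ρ ↦ (15, 5);  λ_8+ρ ↦ (15, 5);  λ_9+ρ ↦ (22, 4);  λ_10+ρ ↦ (13, 4);  λ_11+ρ ↦ (13, 4)

Partition of {1..11} into 4 W_29-dot-orbits:

[[1, 7, 8], [2, 4], [3, 5, 6, 10, 11], [9]]


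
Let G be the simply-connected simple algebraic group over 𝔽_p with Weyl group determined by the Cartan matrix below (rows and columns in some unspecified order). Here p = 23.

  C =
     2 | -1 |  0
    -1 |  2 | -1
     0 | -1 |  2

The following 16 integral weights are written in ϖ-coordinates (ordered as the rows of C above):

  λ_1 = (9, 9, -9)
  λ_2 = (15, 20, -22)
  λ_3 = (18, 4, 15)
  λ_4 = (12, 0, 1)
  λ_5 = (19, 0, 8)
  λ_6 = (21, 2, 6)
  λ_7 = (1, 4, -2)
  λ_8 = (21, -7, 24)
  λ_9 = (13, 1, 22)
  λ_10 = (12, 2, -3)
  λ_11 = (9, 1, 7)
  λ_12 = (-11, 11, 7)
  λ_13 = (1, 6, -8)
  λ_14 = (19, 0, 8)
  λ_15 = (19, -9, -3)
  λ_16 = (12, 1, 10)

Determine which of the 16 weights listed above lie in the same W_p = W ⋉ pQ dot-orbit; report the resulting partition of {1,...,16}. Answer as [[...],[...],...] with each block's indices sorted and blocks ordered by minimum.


C ↔ A_3 under row/col permutation; |W(A_3)| = 24.

W_23-reps of the 16 weights in Ā_23 (same 3-coord order as C):

  1: (10, 2, 8)
  2: (2, 0, 7)
  3: (2, 4, 1)
  4: (13, 1, 2)
  5: (13, 1, 2)
  6: (13, 1, 2)
  7: (2, 4, 1)
  8: (2, 4, 1)
  9: (2, 0, 7)
  10: (13, 1, 2)
  11: (10, 2, 8)
  12: (10, 2, 8)
  13: (2, 0, 7)
  14: (13, 1, 2)
  15: (10, 2, 8)
  16: (10, 2, 8)

The 16 indices split into 4 linkage classes (same alcove rep ⇔ same W_23-dot-orbit):

[[1, 11, 12, 15, 16], [2, 9, 13], [3, 7, 8], [4, 5, 6, 10, 14]]


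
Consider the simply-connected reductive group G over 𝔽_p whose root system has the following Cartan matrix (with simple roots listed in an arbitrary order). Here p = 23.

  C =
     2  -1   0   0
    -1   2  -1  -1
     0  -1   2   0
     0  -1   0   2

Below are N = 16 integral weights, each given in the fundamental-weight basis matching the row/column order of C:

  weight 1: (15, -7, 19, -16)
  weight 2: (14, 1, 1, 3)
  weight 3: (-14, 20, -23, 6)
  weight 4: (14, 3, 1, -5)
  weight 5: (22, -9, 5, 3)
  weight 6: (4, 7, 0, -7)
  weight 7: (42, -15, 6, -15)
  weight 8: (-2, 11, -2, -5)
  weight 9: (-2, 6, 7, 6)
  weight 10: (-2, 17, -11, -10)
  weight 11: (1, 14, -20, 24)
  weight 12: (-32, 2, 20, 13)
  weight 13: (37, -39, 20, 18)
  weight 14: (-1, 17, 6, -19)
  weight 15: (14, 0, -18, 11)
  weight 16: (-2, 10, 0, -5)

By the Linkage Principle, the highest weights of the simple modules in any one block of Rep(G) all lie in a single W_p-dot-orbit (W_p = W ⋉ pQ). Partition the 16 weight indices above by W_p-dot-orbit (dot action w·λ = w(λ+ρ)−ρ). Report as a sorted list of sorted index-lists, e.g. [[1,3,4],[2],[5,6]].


Cartan matrix: type D_4 (|W|=192); un-permuting the 4 rows.

λ_j+ρ reflected into Ā_23 (⟨·,θ^∨⟩≤23); 4-tuples as given:

  [1] (5, 2, 1, 6);  [2] (15, 0, 2, 4);  [3] (1, 1, 8, 7);  [4] (15, 0, 2, 4);  [5] (15, 0, 2, 4);  [6] (5, 2, 1, 6);  [7] (5, 2, 1, 6);  [8] (1, 6, 1, 4);  [9] (1, 1, 8, 7);  [10] (1, 1, 8, 7);  [11] (15, 0, 2, 4);  [12] (5, 2, 1, 6);  [13] (15, 0, 2, 4);  [14] (2, 0, 5, 16);  [15] (1, 6, 1, 4);  [16] (1, 6, 1, 4)

Linkage partition of the 16 weights (5 classes, p=23):

[[1, 6, 7, 12], [2, 4, 5, 11, 13], [3, 9, 10], [8, 15, 16], [14]]


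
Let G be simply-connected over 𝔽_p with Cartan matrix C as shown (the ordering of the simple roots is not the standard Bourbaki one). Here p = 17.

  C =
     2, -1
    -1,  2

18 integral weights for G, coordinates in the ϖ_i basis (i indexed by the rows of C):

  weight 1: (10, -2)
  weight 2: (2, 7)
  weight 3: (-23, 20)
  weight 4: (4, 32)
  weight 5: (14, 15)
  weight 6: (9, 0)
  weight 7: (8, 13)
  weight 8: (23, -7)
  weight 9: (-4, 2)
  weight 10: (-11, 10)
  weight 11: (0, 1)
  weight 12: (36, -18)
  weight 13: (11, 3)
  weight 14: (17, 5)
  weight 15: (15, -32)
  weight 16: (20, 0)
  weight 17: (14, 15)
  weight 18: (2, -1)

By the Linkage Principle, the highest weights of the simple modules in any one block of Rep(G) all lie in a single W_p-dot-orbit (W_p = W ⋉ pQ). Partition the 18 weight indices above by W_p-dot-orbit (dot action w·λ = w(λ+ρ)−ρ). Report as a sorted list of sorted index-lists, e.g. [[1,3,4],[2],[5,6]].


Type A_2, rank 2, |W|=6; reorder rows/cols to standard.

Each λ_j+ρ reduced to Ā_17; 2-tuples below use C's row order:

  λ_1 → (10, 1)
  λ_2 → (3, 8)
  λ_3 → (12, 4)
  λ_4 → (12, 4)
  λ_5 → (1, 2)
  λ_6 → (10, 1)
  λ_7 → (3, 8)
  λ_8 → (10, 1)
  λ_9 → (3, 0)
  λ_10 → (10, 1)
  λ_11 → (1, 2)
  λ_12 → (3, 0)
  λ_13 → (12, 4)
  λ_14 → (10, 1)
  λ_15 → (1, 2)
  λ_16 → (12, 4)
  λ_17 → (1, 2)
  λ_18 → (3, 0)

These 18 weights hit 5 W_17-dot-orbits; sizes (5, 2, 4, 4, 3):

[[1, 6, 8, 10, 14], [2, 7], [3, 4, 13, 16], [5, 11, 15, 17], [9, 12, 18]]


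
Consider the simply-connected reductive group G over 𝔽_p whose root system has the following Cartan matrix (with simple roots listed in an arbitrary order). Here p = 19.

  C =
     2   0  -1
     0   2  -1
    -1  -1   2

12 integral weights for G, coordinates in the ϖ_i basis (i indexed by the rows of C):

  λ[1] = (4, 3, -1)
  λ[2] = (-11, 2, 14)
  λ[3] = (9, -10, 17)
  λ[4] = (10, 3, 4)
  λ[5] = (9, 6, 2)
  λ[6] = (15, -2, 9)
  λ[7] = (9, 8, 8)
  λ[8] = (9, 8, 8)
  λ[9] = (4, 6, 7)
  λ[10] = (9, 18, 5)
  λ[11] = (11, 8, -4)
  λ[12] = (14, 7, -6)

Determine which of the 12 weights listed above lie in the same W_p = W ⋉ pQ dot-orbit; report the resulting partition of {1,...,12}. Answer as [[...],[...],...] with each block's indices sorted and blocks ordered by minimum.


Dynkin diagram of C (from the 4 off-diagonal −1 entries): A_3.

Folding the 12 weights λ_j+ρ into Ā_19 (reps in the given 3-coord order):

  λ_1 → (5, 4, 0);  λ_2 → (10, 3, 5);  λ_3 → (1, 0, 9);  λ_4 → (10, 3, 5);  λ_5 → (9, 6, 3);  λ_6 → (9, 6, 3);  λ_7 → (1, 0, 9);  λ_8 → (1, 0, 9);  λ_9 → (4, 6, 8);  λ_10 → (6, 3, 0);  λ_11 → (9, 6, 3);  λ_12 → (10, 3, 5)

These 12 weights hit 6 W_19-dot-orbits; sizes (1, 3, 3, 3, 1, 1):

[[1], [2, 4, 12], [3, 7, 8], [5, 6, 11], [9], [10]]


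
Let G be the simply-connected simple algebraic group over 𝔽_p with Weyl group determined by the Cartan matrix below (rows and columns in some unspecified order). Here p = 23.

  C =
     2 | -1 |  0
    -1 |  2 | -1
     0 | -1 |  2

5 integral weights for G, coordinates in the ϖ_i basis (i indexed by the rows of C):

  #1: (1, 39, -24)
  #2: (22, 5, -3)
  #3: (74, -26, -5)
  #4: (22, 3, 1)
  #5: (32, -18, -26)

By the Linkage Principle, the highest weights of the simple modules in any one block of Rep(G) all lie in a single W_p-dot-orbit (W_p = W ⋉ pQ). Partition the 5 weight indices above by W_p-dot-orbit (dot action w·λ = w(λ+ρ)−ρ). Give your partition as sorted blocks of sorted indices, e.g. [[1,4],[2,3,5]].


C ↔ A_3 under row/col permutation; |W(A_3)| = 24.

Each λ_j+ρ reduced to Ā_23; 3-tuples below use C's row order:

  [1] (17, 0, 4);  [2] (17, 0, 4);  [3] (17, 0, 4);  [4] (17, 0, 4);  [5] (10, 4, 2)

2 distinct reps among the 5 weights ⇒ 2 W_23-linkage classes:

[[1, 2, 3, 4], [5]]
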